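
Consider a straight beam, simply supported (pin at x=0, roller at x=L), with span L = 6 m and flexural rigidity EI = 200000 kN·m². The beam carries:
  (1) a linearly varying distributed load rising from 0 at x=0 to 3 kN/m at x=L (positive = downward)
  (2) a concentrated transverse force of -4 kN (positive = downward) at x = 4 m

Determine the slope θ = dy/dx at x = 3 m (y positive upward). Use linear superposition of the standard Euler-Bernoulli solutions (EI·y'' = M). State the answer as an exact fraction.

Load 1 — triangular load w₀=3 kN/m (0→w₀ over full span):
  θ_1 = -w₀(7L⁴-30L²x²+15x⁴)/(360LEI) = -3·(7·6⁴-30·6²·3²+15·3⁴)/(360·6·200000) = -63/16000000 rad
Load 2 — point force P=-4 kN at a=4 m (b=L-a=2):
  θ_2 = -Pb(L²-b²-3x²)/(6LEI)  [x≤a] = -(-4)·2·(6²-2²-3·3²)/(6·6·200000) = 1/180000 rad
Superposition: θ = Σ θ_i = 233/144000000 rad ≈ 0.000002 rad

θ(3) = 233/144000000 rad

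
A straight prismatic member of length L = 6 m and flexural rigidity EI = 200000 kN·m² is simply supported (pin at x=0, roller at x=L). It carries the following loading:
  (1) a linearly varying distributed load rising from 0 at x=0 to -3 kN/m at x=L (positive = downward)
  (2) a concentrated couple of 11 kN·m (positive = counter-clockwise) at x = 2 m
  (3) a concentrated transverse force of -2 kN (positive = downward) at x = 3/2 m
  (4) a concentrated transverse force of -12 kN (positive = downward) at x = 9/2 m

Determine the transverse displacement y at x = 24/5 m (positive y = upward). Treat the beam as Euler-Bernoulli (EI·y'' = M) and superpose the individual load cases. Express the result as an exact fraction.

Load 1 — triangular load w₀=-3 kN/m (0→w₀ over full span):
  y_1 = -w₀x(7L⁴-10L²x²+3x⁴)/(360LEI) = -(-3)·(24/5)·(7·6⁴-10·6²·(24/5)²+3·(24/5)⁴)/(360·6·200000) = 30861/390625000 m
Load 2 — applied couple M₀=11 kN·m at a=2 m (b=L-a=4):
  y_2 = (M₀x³/(6L)-M₀(x-a)²/2+C₁x)/EI  [x>a] with C₁=M₀(3b²-L²)/(6L)=11/3 = (11·(24/5)³/(6·6)-11·((24/5)-2)²/2+(11/3)·(24/5))/200000 = 517/12500000 m
Load 3 — point force P=-2 kN at a=3/2 m (b=L-a=9/2):
  y_3 = -Pa(L-x)(2Lx-a²-x²)/(6LEI)  [x>a] = -(-2)·(3/2)·(6-(24/5))·(2·6·(24/5)-(3/2)²-(24/5)²)/(6·6·200000) = 3231/200000000 m
Load 4 — point force P=-12 kN at a=9/2 m (b=L-a=3/2):
  y_4 = -Pa(L-x)(2Lx-a²-x²)/(6LEI)  [x>a] = -(-12)·(9/2)·(6-(24/5))·(2·6·(24/5)-(9/2)²-(24/5)²)/(6·6·200000) = 12879/100000000 m
Superposition: y = Σ y_i = 6632729/25000000000 m ≈ 0.000265 m

y(24/5) = 6632729/25000000000 m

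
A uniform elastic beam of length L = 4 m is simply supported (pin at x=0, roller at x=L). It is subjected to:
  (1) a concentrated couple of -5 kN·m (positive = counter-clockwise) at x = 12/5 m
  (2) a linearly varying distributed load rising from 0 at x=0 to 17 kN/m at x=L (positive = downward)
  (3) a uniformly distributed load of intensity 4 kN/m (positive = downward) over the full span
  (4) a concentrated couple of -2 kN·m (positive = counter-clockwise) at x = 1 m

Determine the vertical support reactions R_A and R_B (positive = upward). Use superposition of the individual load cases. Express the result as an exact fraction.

Load 1 — applied couple M₀=-5 kN·m at a=12/5 m (b=L-a=8/5):
  R_A = M₀/L = (-5)/4 = -5/4 kN
  R_B = -M₀/L = -(-5)/4 = 5/4 kN
Load 2 — triangular load w₀=17 kN/m (0→w₀ over full span):
  R_A = w₀L/6 = 17·4/6 = 34/3 kN
  R_B = w₀L/3 = 17·4/3 = 68/3 kN
Load 3 — uniform load w=4 kN/m over full span:
  R_A = wL/2 = 4·4/2 = 8 kN
  R_B = wL/2 = 4·4/2 = 8 kN
Load 4 — applied couple M₀=-2 kN·m at a=1 m (b=L-a=3):
  R_A = M₀/L = (-2)/4 = -1/2 kN
  R_B = -M₀/L = -(-2)/4 = 1/2 kN
Superposition: R_A = 211/12 kN, R_B = 389/12 kN

R_A = 211/12 kN, R_B = 389/12 kN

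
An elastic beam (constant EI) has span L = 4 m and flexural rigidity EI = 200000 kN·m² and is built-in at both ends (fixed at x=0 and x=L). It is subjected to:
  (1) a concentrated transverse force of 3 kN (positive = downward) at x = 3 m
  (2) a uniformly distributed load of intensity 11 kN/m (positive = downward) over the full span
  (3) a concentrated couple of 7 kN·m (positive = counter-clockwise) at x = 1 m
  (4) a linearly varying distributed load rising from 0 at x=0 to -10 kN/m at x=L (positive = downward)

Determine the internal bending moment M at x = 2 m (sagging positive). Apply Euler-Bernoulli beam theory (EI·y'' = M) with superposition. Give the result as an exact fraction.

Load 1 — point force P=3 kN at a=3 m (b=L-a=1):
  M_1 = Pb²(3a+b)x/L³ - Pab²/L²  [x≤a] = 3·1²·(3·3+1)·2/4³ - 3·3·1²/4² = 3/8 kN·m
Load 2 — uniform load w=11 kN/m over full span:
  M_2 = wLx/2 - wL²/12 - wx²/2 = 11·4·2/2 - 11·4²/12 - 11·2²/2 = 22/3 kN·m
Load 3 — applied couple M₀=7 kN·m at a=1 m (b=L-a=3):
  M_3 = R_Ax - M_A - M₀  [x>a] with R_A=63/32, M_A=-21/16 = (63/32)·2 - (-21/16) - 7 = -7/4 kN·m
Load 4 — triangular load w₀=-10 kN/m (0→w₀ over full span):
  M_4 = 3w₀Lx/20 - w₀L²/30 - w₀x³/(6L) = 3·(-10)·4·2/20 - (-10)·4²/30 - (-10)·2³/(6·4) = -10/3 kN·m
Superposition: M = Σ M_i = 21/8 kN·m ≈ 2.625000 kN·m

M(2) = 21/8 kN·m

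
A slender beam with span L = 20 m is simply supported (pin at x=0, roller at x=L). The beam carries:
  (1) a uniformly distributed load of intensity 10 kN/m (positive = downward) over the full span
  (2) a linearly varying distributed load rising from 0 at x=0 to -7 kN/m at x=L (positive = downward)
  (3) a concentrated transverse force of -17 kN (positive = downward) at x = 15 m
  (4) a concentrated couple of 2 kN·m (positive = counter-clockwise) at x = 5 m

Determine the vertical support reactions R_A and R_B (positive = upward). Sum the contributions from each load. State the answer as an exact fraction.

R_A = 4351/60 kN, R_B = 2429/60 kN

Load 1 — uniform load w=10 kN/m over full span:
  R_A = wL/2 = 10·20/2 = 100 kN
  R_B = wL/2 = 10·20/2 = 100 kN
Load 2 — triangular load w₀=-7 kN/m (0→w₀ over full span):
  R_A = w₀L/6 = (-7)·20/6 = -70/3 kN
  R_B = w₀L/3 = (-7)·20/3 = -140/3 kN
Load 3 — point force P=-17 kN at a=15 m (b=L-a=5):
  R_A = Pb/L = (-17)·5/20 = -17/4 kN
  R_B = Pa/L = (-17)·15/20 = -51/4 kN
Load 4 — applied couple M₀=2 kN·m at a=5 m (b=L-a=15):
  R_A = M₀/L = 2/20 = 1/10 kN
  R_B = -M₀/L = -2/20 = -1/10 kN
Superposition: R_A = 4351/60 kN, R_B = 2429/60 kN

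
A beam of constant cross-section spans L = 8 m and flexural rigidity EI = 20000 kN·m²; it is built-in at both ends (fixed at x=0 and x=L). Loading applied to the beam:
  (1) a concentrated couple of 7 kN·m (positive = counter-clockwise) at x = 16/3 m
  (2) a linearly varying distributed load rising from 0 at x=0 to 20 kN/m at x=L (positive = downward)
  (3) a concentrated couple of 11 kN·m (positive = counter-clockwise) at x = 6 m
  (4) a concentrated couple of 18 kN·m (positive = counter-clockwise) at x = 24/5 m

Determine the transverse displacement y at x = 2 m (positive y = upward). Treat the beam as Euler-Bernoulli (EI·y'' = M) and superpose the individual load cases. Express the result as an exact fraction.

y(2) = -49769/14400000 m

Load 1 — applied couple M₀=7 kN·m at a=16/3 m (b=L-a=8/3):
  y_1 = (R_Ax³/6 - M_Ax²/2)/EI  [x≤a] with R_A=7/6, M_A=7/3 = ((7/6)·2³/6 - (7/3)·2²/2)/20000 = -7/45000 m
Load 2 — triangular load w₀=20 kN/m (0→w₀ over full span):
  y_2 = -w₀x²(L-x)²(x+2L)/(120LEI) = -20·2²·(8-2)²·(2+2·8)/(120·8·20000) = -27/10000 m
Load 3 — applied couple M₀=11 kN·m at a=6 m (b=L-a=2):
  y_3 = (R_Ax³/6 - M_Ax²/2)/EI  [x≤a] with R_A=99/64, M_A=55/16 = ((99/64)·2³/6 - (55/16)·2²/2)/20000 = -77/320000 m
Load 4 — applied couple M₀=18 kN·m at a=24/5 m (b=L-a=16/5):
  y_4 = (R_Ax³/6 - M_Ax²/2)/EI  [x≤a] with R_A=81/25, M_A=144/25 = ((81/25)·2³/6 - (144/25)·2²/2)/20000 = -9/25000 m
Superposition: y = Σ y_i = -49769/14400000 m ≈ -0.003456 m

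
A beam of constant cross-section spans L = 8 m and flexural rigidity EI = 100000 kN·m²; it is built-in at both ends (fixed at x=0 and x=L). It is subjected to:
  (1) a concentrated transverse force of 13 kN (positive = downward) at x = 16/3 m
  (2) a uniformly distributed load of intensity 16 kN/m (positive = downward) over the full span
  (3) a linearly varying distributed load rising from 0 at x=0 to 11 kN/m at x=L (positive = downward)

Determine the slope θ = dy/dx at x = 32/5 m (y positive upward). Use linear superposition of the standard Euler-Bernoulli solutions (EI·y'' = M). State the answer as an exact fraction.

θ(32/5) = 53732/52734375 rad

Load 1 — point force P=13 kN at a=16/3 m (b=L-a=8/3):
  θ_1 = Pa²(L-x)(2bL-(3b+a)(L-x))/(2L³EI)  [x>a] = 13·(16/3)²·(8-(32/5))·(2·(8/3)·8-(3·(8/3)+(16/3))·(8-(32/5)))/(2·8³·100000) = 52/421875 rad
Load 2 — uniform load w=16 kN/m over full span:
  θ_2 = -wx(L-x)(L-2x)/(12EI) = -16·(32/5)·(8-(32/5))·(8-2·(32/5))/(12·100000) = 256/390625 rad
Load 3 — triangular load w₀=11 kN/m (0→w₀ over full span):
  θ_3 = -w₀(2x(L-x)(L-2x)(x+2L)+x²(L-x)²)/(120LEI) = -11·(2·(32/5)·(8-(32/5))·(8-2·(32/5))·((32/5)+2·8)+(32/5)²·(8-(32/5))²)/(120·8·100000) = 1408/5859375 rad
Superposition: θ = Σ θ_i = 53732/52734375 rad ≈ 0.001019 rad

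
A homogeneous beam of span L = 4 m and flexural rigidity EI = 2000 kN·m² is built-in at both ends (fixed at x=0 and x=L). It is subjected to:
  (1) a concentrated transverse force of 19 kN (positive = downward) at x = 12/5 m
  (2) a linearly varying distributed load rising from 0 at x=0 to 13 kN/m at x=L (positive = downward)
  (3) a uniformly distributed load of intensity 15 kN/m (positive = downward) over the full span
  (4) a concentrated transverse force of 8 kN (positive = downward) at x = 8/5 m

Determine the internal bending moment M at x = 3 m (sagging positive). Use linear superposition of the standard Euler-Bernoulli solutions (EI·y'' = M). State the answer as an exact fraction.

M(3) = 16361/3000 kN·m

Load 1 — point force P=19 kN at a=12/5 m (b=L-a=8/5):
  M_1 = Pa²(a+3b)(L-x)/L³ - Pa²b/L²  [x>a] = 19·(12/5)²·((12/5)+3·(8/5))·(4-3)/4³ - 19·(12/5)²·(8/5)/4² = 171/125 kN·m
Load 2 — triangular load w₀=13 kN/m (0→w₀ over full span):
  M_2 = 3w₀Lx/20 - w₀L²/30 - w₀x³/(6L) = 3·13·4·3/20 - 13·4²/30 - 13·3³/(6·4) = 221/120 kN·m
Load 3 — uniform load w=15 kN/m over full span:
  M_3 = wLx/2 - wL²/12 - wx²/2 = 15·4·3/2 - 15·4²/12 - 15·3²/2 = 5/2 kN·m
Load 4 — point force P=8 kN at a=8/5 m (b=L-a=12/5):
  M_4 = Pa²(a+3b)(L-x)/L³ - Pa²b/L²  [x>a] = 8·(8/5)²·((8/5)+3·(12/5))·(4-3)/4³ - 8·(8/5)²·(12/5)/4² = -32/125 kN·m
Superposition: M = Σ M_i = 16361/3000 kN·m ≈ 5.453667 kN·m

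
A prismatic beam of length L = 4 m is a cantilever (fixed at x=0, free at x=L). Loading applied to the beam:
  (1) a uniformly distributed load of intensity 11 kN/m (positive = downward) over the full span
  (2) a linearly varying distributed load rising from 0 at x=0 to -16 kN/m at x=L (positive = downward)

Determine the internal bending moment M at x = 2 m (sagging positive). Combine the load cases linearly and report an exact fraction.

Load 1 — uniform load w=11 kN/m over full span:
  M_1 = -w(L-x)²/2 = -11·(4-2)²/2 = -22 kN·m
Load 2 — triangular load w₀=-16 kN/m (0→w₀ over full span):
  M_2 = w₀Lx/2 - w₀L²/3 - w₀x³/(6L) = (-16)·4·2/2 - (-16)·4²/3 - (-16)·2³/(6·4) = 80/3 kN·m
Superposition: M = Σ M_i = 14/3 kN·m ≈ 4.666667 kN·m

M(2) = 14/3 kN·m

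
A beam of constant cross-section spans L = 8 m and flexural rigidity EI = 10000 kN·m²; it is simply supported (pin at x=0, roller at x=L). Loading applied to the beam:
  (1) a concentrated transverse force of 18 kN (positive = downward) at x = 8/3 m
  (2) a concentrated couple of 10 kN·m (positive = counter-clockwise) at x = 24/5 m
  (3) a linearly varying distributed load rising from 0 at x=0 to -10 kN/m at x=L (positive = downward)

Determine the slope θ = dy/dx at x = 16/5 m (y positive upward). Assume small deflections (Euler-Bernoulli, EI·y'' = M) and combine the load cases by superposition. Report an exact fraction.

Load 1 — point force P=18 kN at a=8/3 m (b=L-a=16/3):
  θ_1 = -Pa(2L²-6Lx+3x²+a²)/(6LEI)  [x>a] = -18·(8/3)·(2·8²-6·8·(16/5)+3·(16/5)²+(8/3)²)/(6·8·10000) = -172/140625 rad
Load 2 — applied couple M₀=10 kN·m at a=24/5 m (b=L-a=16/5):
  θ_2 = (M₀x²/(2L)+C₁)/EI  [x≤a] with C₁=M₀(3b²-L²)/(6L)=-104/15 = (10·(16/5)²/(2·8)+(-104/15))/10000 = -1/18750 rad
Load 3 — triangular load w₀=-10 kN/m (0→w₀ over full span):
  θ_3 = -w₀(7L⁴-30L²x²+15x⁴)/(360LEI) = -(-10)·(7·8⁴-30·8²·(16/5)²+15·(16/5)⁴)/(360·8·10000) = 2584/703125 rad
Superposition: θ = Σ θ_i = 3373/1406250 rad ≈ 0.002399 rad

θ(16/5) = 3373/1406250 rad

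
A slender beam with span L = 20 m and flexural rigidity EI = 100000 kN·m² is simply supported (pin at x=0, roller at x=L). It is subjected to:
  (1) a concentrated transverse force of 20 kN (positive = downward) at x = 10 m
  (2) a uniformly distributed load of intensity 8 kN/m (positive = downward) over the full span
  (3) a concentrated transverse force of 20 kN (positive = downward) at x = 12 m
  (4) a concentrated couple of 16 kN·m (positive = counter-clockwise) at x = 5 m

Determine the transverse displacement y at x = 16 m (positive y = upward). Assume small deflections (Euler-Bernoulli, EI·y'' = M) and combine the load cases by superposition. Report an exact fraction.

y(16) = -8467/62500 m

Load 1 — point force P=20 kN at a=10 m (b=L-a=10):
  y_1 = -Pa(L-x)(2Lx-a²-x²)/(6LEI)  [x>a] = -20·10·(20-16)·(2·20·16-10²-16²)/(6·20·100000) = -71/3750 m
Load 2 — uniform load w=8 kN/m over full span:
  y_2 = -wx(L³-2Lx²+x³)/(24EI) = -8·16·(20³-2·20·16²+16³)/(24·100000) = -928/9375 m
Load 3 — point force P=20 kN at a=12 m (b=L-a=8):
  y_3 = -Pa(L-x)(2Lx-a²-x²)/(6LEI)  [x>a] = -20·12·(20-16)·(2·20·16-12²-16²)/(6·20·100000) = -12/625 m
Load 4 — applied couple M₀=16 kN·m at a=5 m (b=L-a=15):
  y_4 = (M₀x³/(6L)-M₀(x-a)²/2+C₁x)/EI  [x>a] with C₁=M₀(3b²-L²)/(6L)=110/3 = (16·16³/(6·20)-16·(16-5)²/2+(110/3)·16)/100000 = 103/62500 m
Superposition: y = Σ y_i = -8467/62500 m ≈ -0.135472 m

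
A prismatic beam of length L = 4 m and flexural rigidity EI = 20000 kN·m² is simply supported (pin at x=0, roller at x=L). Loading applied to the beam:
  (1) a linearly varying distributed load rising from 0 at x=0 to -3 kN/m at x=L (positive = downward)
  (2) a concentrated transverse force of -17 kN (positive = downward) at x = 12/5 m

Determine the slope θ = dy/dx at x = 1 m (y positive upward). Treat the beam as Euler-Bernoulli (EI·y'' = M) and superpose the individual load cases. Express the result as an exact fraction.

θ(1) = 175159/240000000 rad

Load 1 — triangular load w₀=-3 kN/m (0→w₀ over full span):
  θ_1 = -w₀(7L⁴-30L²x²+15x⁴)/(360LEI) = -(-3)·(7·4⁴-30·4²·1²+15·1⁴)/(360·4·20000) = 1327/9600000 rad
Load 2 — point force P=-17 kN at a=12/5 m (b=L-a=8/5):
  θ_2 = -Pb(L²-b²-3x²)/(6LEI)  [x≤a] = -(-17)·(8/5)·(4²-(8/5)²-3·1²)/(6·4·20000) = 1479/2500000 rad
Superposition: θ = Σ θ_i = 175159/240000000 rad ≈ 0.000730 rad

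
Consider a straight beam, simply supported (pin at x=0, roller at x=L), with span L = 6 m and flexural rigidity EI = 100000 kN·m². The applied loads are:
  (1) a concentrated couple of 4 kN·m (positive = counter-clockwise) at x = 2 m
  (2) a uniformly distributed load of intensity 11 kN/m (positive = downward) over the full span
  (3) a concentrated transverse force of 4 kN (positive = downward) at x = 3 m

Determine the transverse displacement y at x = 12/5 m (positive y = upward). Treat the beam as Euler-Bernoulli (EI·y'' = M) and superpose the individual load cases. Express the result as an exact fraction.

Load 1 — applied couple M₀=4 kN·m at a=2 m (b=L-a=4):
  y_1 = (M₀x³/(6L)-M₀(x-a)²/2+C₁x)/EI  [x>a] with C₁=M₀(3b²-L²)/(6L)=4/3 = (4·(12/5)³/(6·6)-4·((12/5)-2)²/2+(4/3)·(12/5))/100000 = 69/1562500 m
Load 2 — uniform load w=11 kN/m over full span:
  y_2 = -wx(L³-2Lx²+x³)/(24EI) = -11·(12/5)·(6³-2·6·(12/5)²+(12/5)³)/(24·100000) = -27621/15625000 m
Load 3 — point force P=4 kN at a=3 m (b=L-a=3):
  y_3 = -Pbx(L²-b²-x²)/(6LEI)  [x≤a] = -4·3·(12/5)·(6²-3²-(12/5)²)/(6·6·100000) = -531/3125000 m
Superposition: y = Σ y_i = -14793/7812500 m ≈ -0.001894 m

y(12/5) = -14793/7812500 m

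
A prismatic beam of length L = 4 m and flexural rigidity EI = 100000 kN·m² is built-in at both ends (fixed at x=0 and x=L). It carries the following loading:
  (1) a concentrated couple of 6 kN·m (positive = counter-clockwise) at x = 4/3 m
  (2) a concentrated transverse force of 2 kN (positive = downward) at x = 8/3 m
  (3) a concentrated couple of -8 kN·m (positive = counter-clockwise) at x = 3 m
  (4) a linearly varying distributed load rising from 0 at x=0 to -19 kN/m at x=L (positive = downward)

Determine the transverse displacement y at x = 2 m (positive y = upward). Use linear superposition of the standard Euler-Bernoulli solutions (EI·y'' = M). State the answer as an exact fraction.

y(2) = 743/8100000 m

Load 1 — applied couple M₀=6 kN·m at a=4/3 m (b=L-a=8/3):
  y_1 = (R_Ax³/6 - M_Ax²/2 - M₀(x-a)²/2)/EI  [x>a] with R_A=2, M_A=0 = (2·2³/6 - 0·2²/2 - 6·(2-(4/3))²/2)/100000 = 1/75000 m
Load 2 — point force P=2 kN at a=8/3 m (b=L-a=4/3):
  y_2 = -Pb²x²(3aL-(3a+b)x)/(6L³EI)  [x≤a] = -2·(4/3)²·2²·(3·(8/3)·4-(3·(8/3)+(4/3))·2)/(6·4³·100000) = -1/202500 m
Load 3 — applied couple M₀=-8 kN·m at a=3 m (b=L-a=1):
  y_3 = (R_Ax³/6 - M_Ax²/2)/EI  [x≤a] with R_A=-9/4, M_A=-5/2 = ((-9/4)·2³/6 - (-5/2)·2²/2)/100000 = 1/50000 m
Load 4 — triangular load w₀=-19 kN/m (0→w₀ over full span):
  y_4 = -w₀x²(L-x)²(x+2L)/(120LEI) = -(-19)·2²·(4-2)²·(2+2·4)/(120·4·100000) = 19/300000 m
Superposition: y = Σ y_i = 743/8100000 m ≈ 0.000092 m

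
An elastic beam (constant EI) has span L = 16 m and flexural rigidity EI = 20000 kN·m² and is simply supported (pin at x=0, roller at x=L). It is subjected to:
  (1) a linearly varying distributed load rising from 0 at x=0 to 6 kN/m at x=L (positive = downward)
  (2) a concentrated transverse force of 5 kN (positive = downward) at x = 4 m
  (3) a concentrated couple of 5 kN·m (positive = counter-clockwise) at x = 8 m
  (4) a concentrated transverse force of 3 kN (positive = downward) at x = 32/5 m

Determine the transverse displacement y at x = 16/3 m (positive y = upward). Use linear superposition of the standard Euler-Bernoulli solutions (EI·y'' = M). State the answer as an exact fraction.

Load 1 — triangular load w₀=6 kN/m (0→w₀ over full span):
  y_1 = -w₀x(7L⁴-10L²x²+3x⁴)/(360LEI) = -6·(16/3)·(7·16⁴-10·16²·(16/3)²+3·(16/3)⁴)/(360·16·20000) = -16384/151875 m
Load 2 — point force P=5 kN at a=4 m (b=L-a=12):
  y_2 = -Pa(L-x)(2Lx-a²-x²)/(6LEI)  [x>a] = -5·4·(16-(16/3))·(2·16·(16/3)-4²-(16/3)²)/(6·16·20000) = -142/10125 m
Load 3 — applied couple M₀=5 kN·m at a=8 m (b=L-a=8):
  y_3 = (M₀x³/(6L)+C₁x)/EI  [x≤a] with C₁=M₀(3b²-L²)/(6L)=-10/3 = (5·(16/3)³/(6·16)+(-10/3)·(16/3))/20000 = -1/2025 m
Load 4 — point force P=3 kN at a=32/5 m (b=L-a=48/5):
  y_4 = -Pbx(L²-b²-x²)/(6LEI)  [x≤a] = -3·(48/5)·(16/3)·(16²-(48/5)²-(16/3)²)/(6·16·20000) = -7616/703125 m
Superposition: y = Σ y_i = -2529257/18984375 m ≈ -0.133228 m

y(16/3) = -2529257/18984375 m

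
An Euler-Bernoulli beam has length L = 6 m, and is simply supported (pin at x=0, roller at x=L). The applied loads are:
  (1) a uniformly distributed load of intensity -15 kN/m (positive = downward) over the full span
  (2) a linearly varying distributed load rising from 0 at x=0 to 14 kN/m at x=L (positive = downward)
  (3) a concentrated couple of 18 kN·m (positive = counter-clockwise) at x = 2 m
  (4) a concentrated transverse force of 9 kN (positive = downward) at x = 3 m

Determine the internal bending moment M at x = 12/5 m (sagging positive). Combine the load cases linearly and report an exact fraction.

M(12/5) = -4572/125 kN·m

Load 1 — uniform load w=-15 kN/m over full span:
  M_1 = wx(L-x)/2 = (-15)·(12/5)·(6-(12/5))/2 = -324/5 kN·m
Load 2 — triangular load w₀=14 kN/m (0→w₀ over full span):
  M_2 = w₀Lx/6 - w₀x³/(6L) = 14·6·(12/5)/6 - 14·(12/5)³/(6·6) = 3528/125 kN·m
Load 3 — applied couple M₀=18 kN·m at a=2 m (b=L-a=4):
  M_3 = M₀x/L - M₀  [x>a] = 18·(12/5)/6 - 18 = -54/5 kN·m
Load 4 — point force P=9 kN at a=3 m (b=L-a=3):
  M_4 = Pbx/L  [x≤a] = 9·3·(12/5)/6 = 54/5 kN·m
Superposition: M = Σ M_i = -4572/125 kN·m ≈ -36.576000 kN·m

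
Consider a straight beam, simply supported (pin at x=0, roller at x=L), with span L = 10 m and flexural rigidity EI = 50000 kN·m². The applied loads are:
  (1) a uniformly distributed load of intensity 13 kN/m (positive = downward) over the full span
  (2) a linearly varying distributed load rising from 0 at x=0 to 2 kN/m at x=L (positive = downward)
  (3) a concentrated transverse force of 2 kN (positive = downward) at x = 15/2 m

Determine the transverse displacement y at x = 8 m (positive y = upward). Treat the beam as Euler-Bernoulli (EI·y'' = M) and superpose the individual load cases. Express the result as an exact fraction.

Load 1 — uniform load w=13 kN/m over full span:
  y_1 = -wx(L³-2Lx²+x³)/(24EI) = -13·8·(10³-2·10·8²+8³)/(24·50000) = -377/18750 m
Load 2 — triangular load w₀=2 kN/m (0→w₀ over full span):
  y_2 = -w₀x(7L⁴-10L²x²+3x⁴)/(360LEI) = -2·8·(7·10⁴-10·10²·8²+3·8⁴)/(360·10·50000) = -127/78125 m
Load 3 — point force P=2 kN at a=15/2 m (b=L-a=5/2):
  y_3 = -Pa(L-x)(2Lx-a²-x²)/(6LEI)  [x>a] = -2·(15/2)·(10-8)·(2·10·8-(15/2)²-8²)/(6·10·50000) = -159/400000 m
Superposition: y = Σ y_i = -663893/30000000 m ≈ -0.022130 m

y(8) = -663893/30000000 m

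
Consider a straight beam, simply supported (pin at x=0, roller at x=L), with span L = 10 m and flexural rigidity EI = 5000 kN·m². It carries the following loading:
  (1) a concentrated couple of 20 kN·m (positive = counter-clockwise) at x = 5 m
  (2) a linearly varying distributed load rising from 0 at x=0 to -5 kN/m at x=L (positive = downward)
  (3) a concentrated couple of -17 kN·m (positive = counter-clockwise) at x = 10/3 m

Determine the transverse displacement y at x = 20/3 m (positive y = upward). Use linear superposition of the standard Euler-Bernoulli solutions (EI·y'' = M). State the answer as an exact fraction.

y(20/3) = 371/7290 m

Load 1 — applied couple M₀=20 kN·m at a=5 m (b=L-a=5):
  y_1 = (M₀x³/(6L)-M₀(x-a)²/2+C₁x)/EI  [x>a] with C₁=M₀(3b²-L²)/(6L)=-25/3 = (20·(20/3)³/(6·10)-20·((20/3)-5)²/2+(-25/3)·(20/3))/5000 = 1/324 m
Load 2 — triangular load w₀=-5 kN/m (0→w₀ over full span):
  y_2 = -w₀x(7L⁴-10L²x²+3x⁴)/(360LEI) = -(-5)·(20/3)·(7·10⁴-10·10²·(20/3)²+3·(20/3)⁴)/(360·10·5000) = 85/1458 m
Load 3 — applied couple M₀=-17 kN·m at a=10/3 m (b=L-a=20/3):
  y_3 = (M₀x³/(6L)-M₀(x-a)²/2+C₁x)/EI  [x>a] with C₁=M₀(3b²-L²)/(6L)=-85/9 = ((-17)·(20/3)³/(6·10)-(-17)·((20/3)-(10/3))²/2+(-85/9)·(20/3))/5000 = -17/1620 m
Superposition: y = Σ y_i = 371/7290 m ≈ 0.050892 m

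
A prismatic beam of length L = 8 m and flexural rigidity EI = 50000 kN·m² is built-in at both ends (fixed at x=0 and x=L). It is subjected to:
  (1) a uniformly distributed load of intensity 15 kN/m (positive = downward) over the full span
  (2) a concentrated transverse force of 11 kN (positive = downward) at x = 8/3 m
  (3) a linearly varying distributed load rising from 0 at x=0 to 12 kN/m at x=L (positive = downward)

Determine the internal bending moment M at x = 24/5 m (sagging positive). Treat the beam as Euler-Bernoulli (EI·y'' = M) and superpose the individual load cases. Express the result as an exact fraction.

M(24/5) = 181168/3375 kN·m

Load 1 — uniform load w=15 kN/m over full span:
  M_1 = wLx/2 - wL²/12 - wx²/2 = 15·8·(24/5)/2 - 15·8²/12 - 15·(24/5)²/2 = 176/5 kN·m
Load 2 — point force P=11 kN at a=8/3 m (b=L-a=16/3):
  M_2 = Pa²(a+3b)(L-x)/L³ - Pa²b/L²  [x>a] = 11·(8/3)²·((8/3)+3·(16/3))·(8-(24/5))/8³ - 11·(8/3)²·(16/3)/8² = 352/135 kN·m
Load 3 — triangular load w₀=12 kN/m (0→w₀ over full span):
  M_3 = 3w₀Lx/20 - w₀L²/30 - w₀x³/(6L) = 3·12·8·(24/5)/20 - 12·8²/30 - 12·(24/5)³/(6·8) = 1984/125 kN·m
Superposition: M = Σ M_i = 181168/3375 kN·m ≈ 53.679407 kN·m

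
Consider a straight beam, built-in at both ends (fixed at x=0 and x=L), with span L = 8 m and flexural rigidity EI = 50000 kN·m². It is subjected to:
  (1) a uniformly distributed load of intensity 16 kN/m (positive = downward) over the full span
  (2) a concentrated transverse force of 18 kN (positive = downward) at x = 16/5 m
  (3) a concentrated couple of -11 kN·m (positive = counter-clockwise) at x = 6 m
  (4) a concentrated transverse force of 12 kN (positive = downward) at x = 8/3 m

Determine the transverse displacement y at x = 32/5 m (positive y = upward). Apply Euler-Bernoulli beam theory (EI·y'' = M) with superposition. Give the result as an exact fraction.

Load 1 — uniform load w=16 kN/m over full span:
  y_1 = -wx²(L-x)²/(24EI) = -16·(32/5)²·(8-(32/5))²/(24·50000) = -8192/5859375 m
Load 2 — point force P=18 kN at a=16/5 m (b=L-a=24/5):
  y_2 = -Pa²(L-x)²(3bL-(3b+a)(L-x))/(6L³EI)  [x>a] = -18·(16/5)²·(8-(32/5))²·(3·(24/5)·8-(3·(24/5)+(16/5))·(8-(32/5)))/(6·8³·50000) = -13056/48828125 m
Load 3 — applied couple M₀=-11 kN·m at a=6 m (b=L-a=2):
  y_3 = (R_Ax³/6 - M_Ax²/2 - M₀(x-a)²/2)/EI  [x>a] with R_A=-99/64, M_A=-55/16 = ((-99/64)·(32/5)³/6 - (-55/16)·(32/5)²/2 - (-11)·((32/5)-6)²/2)/50000 = 231/3125000 m
Load 4 — point force P=12 kN at a=8/3 m (b=L-a=16/3):
  y_4 = -Pa²(L-x)²(3bL-(3b+a)(L-x))/(6L³EI)  [x>a] = -12·(8/3)²·(8-(32/5))²·(3·(16/3)·8-(3·(16/3)+(8/3))·(8-(32/5)))/(6·8³·50000) = -1472/10546875 m
Superposition: y = Σ y_i = -18258071/10546875000 m ≈ -0.001731 m

y(32/5) = -18258071/10546875000 m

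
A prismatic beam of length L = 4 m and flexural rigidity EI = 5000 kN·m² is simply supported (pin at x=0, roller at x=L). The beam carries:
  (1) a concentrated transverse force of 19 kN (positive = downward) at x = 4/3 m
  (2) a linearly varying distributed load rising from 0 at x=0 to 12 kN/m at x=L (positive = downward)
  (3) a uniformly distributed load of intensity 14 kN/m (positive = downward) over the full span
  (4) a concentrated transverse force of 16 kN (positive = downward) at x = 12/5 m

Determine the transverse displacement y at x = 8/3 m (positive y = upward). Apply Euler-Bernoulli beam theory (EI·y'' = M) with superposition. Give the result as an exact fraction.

Load 1 — point force P=19 kN at a=4/3 m (b=L-a=8/3):
  y_1 = -Pa(L-x)(2Lx-a²-x²)/(6LEI)  [x>a] = -19·(4/3)·(4-(8/3))·(2·4·(8/3)-(4/3)²-(8/3)²)/(6·4·5000) = -532/151875 m
Load 2 — triangular load w₀=12 kN/m (0→w₀ over full span):
  y_2 = -w₀x(7L⁴-10L²x²+3x⁴)/(360LEI) = -12·(8/3)·(7·4⁴-10·4²·(8/3)²+3·(8/3)⁴)/(360·4·5000) = -544/151875 m
Load 3 — uniform load w=14 kN/m over full span:
  y_3 = -wx(L³-2Lx²+x³)/(24EI) = -14·(8/3)·(4³-2·4·(8/3)²+(8/3)³)/(24·5000) = -1232/151875 m
Load 4 — point force P=16 kN at a=12/5 m (b=L-a=8/5):
  y_4 = -Pa(L-x)(2Lx-a²-x²)/(6LEI)  [x>a] = -16·(12/5)·(4-(8/3))·(2·4·(8/3)-(12/5)²-(8/3)²)/(6·4·5000) = -7616/2109375 m
Superposition: y = Σ y_i = -357044/18984375 m ≈ -0.018807 m

y(8/3) = -357044/18984375 m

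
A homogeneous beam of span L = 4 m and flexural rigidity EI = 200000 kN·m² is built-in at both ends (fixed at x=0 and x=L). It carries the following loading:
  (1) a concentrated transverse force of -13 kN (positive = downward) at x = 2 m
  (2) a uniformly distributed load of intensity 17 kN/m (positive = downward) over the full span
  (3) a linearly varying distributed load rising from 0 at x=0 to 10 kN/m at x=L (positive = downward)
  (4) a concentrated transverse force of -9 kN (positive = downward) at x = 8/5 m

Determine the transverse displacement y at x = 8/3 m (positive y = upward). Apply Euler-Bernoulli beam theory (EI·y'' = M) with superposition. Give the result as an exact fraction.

y(8/3) = -153403/4556250000 m

Load 1 — point force P=-13 kN at a=2 m (b=L-a=2):
  y_1 = -Pa²(L-x)²(3bL-(3b+a)(L-x))/(6L³EI)  [x>a] = -(-13)·2²·(4-(8/3))²·(3·2·4-(3·2+2)·(4-(8/3)))/(6·4³·200000) = 13/810000 m
Load 2 — uniform load w=17 kN/m over full span:
  y_2 = -wx²(L-x)²/(24EI) = -17·(8/3)²·(4-(8/3))²/(24·200000) = -34/759375 m
Load 3 — triangular load w₀=10 kN/m (0→w₀ over full span):
  y_3 = -w₀x²(L-x)²(x+2L)/(120LEI) = -10·(8/3)²·(4-(8/3))²·((8/3)+2·4)/(120·4·200000) = -32/2278125 m
Load 4 — point force P=-9 kN at a=8/5 m (b=L-a=12/5):
  y_4 = -Pa²(L-x)²(3bL-(3b+a)(L-x))/(6L³EI)  [x>a] = -(-9)·(8/5)²·(4-(8/3))²·(3·(12/5)·4-(3·(12/5)+(8/5))·(4-(8/3)))/(6·4³·200000) = 32/3515625 m
Superposition: y = Σ y_i = -153403/4556250000 m ≈ -0.000034 m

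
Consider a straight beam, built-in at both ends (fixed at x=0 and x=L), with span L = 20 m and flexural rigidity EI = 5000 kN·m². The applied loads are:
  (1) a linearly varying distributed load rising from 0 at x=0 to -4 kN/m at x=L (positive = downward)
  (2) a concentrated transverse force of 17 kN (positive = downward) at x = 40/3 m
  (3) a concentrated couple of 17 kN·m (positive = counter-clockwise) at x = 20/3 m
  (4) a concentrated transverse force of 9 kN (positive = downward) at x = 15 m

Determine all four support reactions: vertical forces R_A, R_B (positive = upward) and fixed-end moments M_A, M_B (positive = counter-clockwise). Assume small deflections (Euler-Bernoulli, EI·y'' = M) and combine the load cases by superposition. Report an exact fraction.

Load 1 — triangular load w₀=-4 kN/m (0→w₀ over full span):
  R_A = 3w₀L/20 = 3·(-4)·20/20 = -12 kN
  M_A = w₀L²/30 = (-4)·20²/30 = -160/3 kN·m
  R_B = 7w₀L/20 = 7·(-4)·20/20 = -28 kN
  M_B = -w₀L²/20 = -(-4)·20²/20 = 80 kN·m
Load 2 — point force P=17 kN at a=40/3 m (b=L-a=20/3):
  R_A = Pb²(3a+b)/L³ = 17·(20/3)²·(3·(40/3)+(20/3))/20³ = 119/27 kN
  M_A = Pab²/L² = 17·(40/3)·(20/3)²/20² = 680/27 kN·m
  R_B = Pa²(a+3b)/L³ = 17·(40/3)²·((40/3)+3·(20/3))/20³ = 340/27 kN
  M_B = -Pa²b/L² = -17·(40/3)²·(20/3)/20² = -1360/27 kN·m
Load 3 — applied couple M₀=17 kN·m at a=20/3 m (b=L-a=40/3):
  R_A = 6M₀ab/L³ = 6·17·(20/3)·(40/3)/20³ = 17/15 kN
  M_A = M₀b(2a-b)/L² = 17·(40/3)·(2·(20/3)-(40/3))/20² = 0 kN·m
  R_B = -6M₀ab/L³ = -6·17·(20/3)·(40/3)/20³ = -17/15 kN
  M_B = M₀a(2b-a)/L² = 17·(20/3)·(2·(40/3)-(20/3))/20² = 17/3 kN·m
Load 4 — point force P=9 kN at a=15 m (b=L-a=5):
  R_A = Pb²(3a+b)/L³ = 9·5²·(3·15+5)/20³ = 45/32 kN
  M_A = Pab²/L² = 9·15·5²/20² = 135/16 kN·m
  R_B = Pa²(a+3b)/L³ = 9·15²·(15+3·5)/20³ = 243/32 kN
  M_B = -Pa²b/L² = -9·15²·5/20² = -405/16 kN·m
Superposition: R_A = -21829/4320 kN, M_A = -8515/432 kN·m, R_B = -38651/4320 kN, M_B = 4313/432 kN·m

R_A = -21829/4320 kN, M_A = -8515/432 kN·m, R_B = -38651/4320 kN, M_B = 4313/432 kN·m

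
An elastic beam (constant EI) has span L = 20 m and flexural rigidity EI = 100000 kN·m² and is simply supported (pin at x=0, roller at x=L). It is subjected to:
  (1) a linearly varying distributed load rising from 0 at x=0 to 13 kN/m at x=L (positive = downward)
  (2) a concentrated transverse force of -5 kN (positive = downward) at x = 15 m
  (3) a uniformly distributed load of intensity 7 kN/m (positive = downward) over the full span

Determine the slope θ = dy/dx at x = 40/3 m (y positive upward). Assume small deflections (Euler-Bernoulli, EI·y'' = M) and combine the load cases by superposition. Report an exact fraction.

θ(40/3) = 160507/7776000 rad

Load 1 — triangular load w₀=13 kN/m (0→w₀ over full span):
  θ_1 = -w₀(7L⁴-30L²x²+15x⁴)/(360LEI) = -13·(7·20⁴-30·20²·(40/3)²+15·(40/3)⁴)/(360·20·100000) = 1183/121500 rad
Load 2 — point force P=-5 kN at a=15 m (b=L-a=5):
  θ_2 = -Pb(L²-b²-3x²)/(6LEI)  [x≤a] = -(-5)·5·(20²-5²-3·(40/3)²)/(6·20·100000) = -19/57600 rad
Load 3 — uniform load w=7 kN/m over full span:
  θ_3 = -w(L³-6Lx²+4x³)/(24EI) = -7·(20³-6·20·(40/3)²+4·(40/3)³)/(24·100000) = 91/8100 rad
Superposition: θ = Σ θ_i = 160507/7776000 rad ≈ 0.020641 rad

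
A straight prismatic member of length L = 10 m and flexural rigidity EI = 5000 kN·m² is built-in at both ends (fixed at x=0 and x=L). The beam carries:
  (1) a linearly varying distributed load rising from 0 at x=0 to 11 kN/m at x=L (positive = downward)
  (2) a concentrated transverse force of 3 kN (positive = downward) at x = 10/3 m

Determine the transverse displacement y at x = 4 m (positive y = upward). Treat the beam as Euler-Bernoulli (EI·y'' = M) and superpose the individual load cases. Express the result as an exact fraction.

Load 1 — triangular load w₀=11 kN/m (0→w₀ over full span):
  y_1 = -w₀x²(L-x)²(x+2L)/(120LEI) = -11·4²·(10-4)²·(4+2·10)/(120·10·5000) = -396/15625 m
Load 2 — point force P=3 kN at a=10/3 m (b=L-a=20/3):
  y_2 = -Pa²(L-x)²(3bL-(3b+a)(L-x))/(6L³EI)  [x>a] = -3·(10/3)²·(10-4)²·(3·(20/3)·10-(3·(20/3)+(10/3))·(10-4))/(6·10³·5000) = -3/1250 m
Superposition: y = Σ y_i = -867/31250 m ≈ -0.027744 m

y(4) = -867/31250 m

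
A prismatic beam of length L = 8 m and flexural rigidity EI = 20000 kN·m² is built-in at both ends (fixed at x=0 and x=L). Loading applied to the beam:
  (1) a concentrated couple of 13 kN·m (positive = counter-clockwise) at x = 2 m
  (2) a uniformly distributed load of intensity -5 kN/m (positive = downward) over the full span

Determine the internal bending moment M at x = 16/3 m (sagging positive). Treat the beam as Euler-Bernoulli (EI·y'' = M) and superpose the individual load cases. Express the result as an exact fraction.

Load 1 — applied couple M₀=13 kN·m at a=2 m (b=L-a=6):
  M_1 = R_Ax - M_A - M₀  [x>a] with R_A=117/64, M_A=-39/16 = (117/64)·(16/3) - (-39/16) - 13 = -13/16 kN·m
Load 2 — uniform load w=-5 kN/m over full span:
  M_2 = wLx/2 - wL²/12 - wx²/2 = (-5)·8·(16/3)/2 - (-5)·8²/12 - (-5)·(16/3)²/2 = -80/9 kN·m
Superposition: M = Σ M_i = -1397/144 kN·m ≈ -9.701389 kN·m

M(16/3) = -1397/144 kN·m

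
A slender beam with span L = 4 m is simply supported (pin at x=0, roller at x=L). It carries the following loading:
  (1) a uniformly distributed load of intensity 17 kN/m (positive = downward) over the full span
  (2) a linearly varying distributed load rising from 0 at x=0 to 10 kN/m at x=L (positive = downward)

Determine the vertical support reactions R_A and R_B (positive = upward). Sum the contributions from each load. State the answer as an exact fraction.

R_A = 122/3 kN, R_B = 142/3 kN

Load 1 — uniform load w=17 kN/m over full span:
  R_A = wL/2 = 17·4/2 = 34 kN
  R_B = wL/2 = 17·4/2 = 34 kN
Load 2 — triangular load w₀=10 kN/m (0→w₀ over full span):
  R_A = w₀L/6 = 10·4/6 = 20/3 kN
  R_B = w₀L/3 = 10·4/3 = 40/3 kN
Superposition: R_A = 122/3 kN, R_B = 142/3 kN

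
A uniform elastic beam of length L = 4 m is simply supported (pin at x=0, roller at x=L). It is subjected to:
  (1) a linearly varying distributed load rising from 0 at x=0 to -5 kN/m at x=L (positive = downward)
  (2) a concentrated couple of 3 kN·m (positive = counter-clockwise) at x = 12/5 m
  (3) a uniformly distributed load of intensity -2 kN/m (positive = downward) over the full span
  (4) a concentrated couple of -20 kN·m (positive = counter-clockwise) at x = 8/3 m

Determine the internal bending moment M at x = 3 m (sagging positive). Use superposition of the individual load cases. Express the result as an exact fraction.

Load 1 — triangular load w₀=-5 kN/m (0→w₀ over full span):
  M_1 = w₀Lx/6 - w₀x³/(6L) = (-5)·4·3/6 - (-5)·3³/(6·4) = -35/8 kN·m
Load 2 — applied couple M₀=3 kN·m at a=12/5 m (b=L-a=8/5):
  M_2 = M₀x/L - M₀  [x>a] = 3·3/4 - 3 = -3/4 kN·m
Load 3 — uniform load w=-2 kN/m over full span:
  M_3 = wx(L-x)/2 = (-2)·3·(4-3)/2 = -3 kN·m
Load 4 — applied couple M₀=-20 kN·m at a=8/3 m (b=L-a=4/3):
  M_4 = M₀x/L - M₀  [x>a] = (-20)·3/4 - (-20) = 5 kN·m
Superposition: M = Σ M_i = -25/8 kN·m ≈ -3.125000 kN·m

M(3) = -25/8 kN·m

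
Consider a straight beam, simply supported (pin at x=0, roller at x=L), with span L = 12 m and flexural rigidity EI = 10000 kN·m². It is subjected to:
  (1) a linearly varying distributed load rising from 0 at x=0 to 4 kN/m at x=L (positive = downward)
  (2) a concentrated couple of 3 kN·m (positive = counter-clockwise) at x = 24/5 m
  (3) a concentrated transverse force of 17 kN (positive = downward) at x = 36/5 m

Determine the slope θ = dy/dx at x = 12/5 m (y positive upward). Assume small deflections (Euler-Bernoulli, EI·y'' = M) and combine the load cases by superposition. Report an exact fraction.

Load 1 — triangular load w₀=4 kN/m (0→w₀ over full span):
  θ_1 = -w₀(7L⁴-30L²x²+15x⁴)/(360LEI) = -4·(7·12⁴-30·12²·(12/5)²+15·(12/5)⁴)/(360·12·10000) = -4368/390625 rad
Load 2 — applied couple M₀=3 kN·m at a=24/5 m (b=L-a=36/5):
  θ_2 = (M₀x²/(2L)+C₁)/EI  [x≤a] with C₁=M₀(3b²-L²)/(6L)=12/25 = (3·(12/5)²/(2·12)+(12/25))/10000 = 3/25000 rad
Load 3 — point force P=17 kN at a=36/5 m (b=L-a=24/5):
  θ_3 = -Pb(L²-b²-3x²)/(6LEI)  [x≤a] = -17·(24/5)·(12²-(24/5)²-3·(12/5)²)/(6·12·10000) = -918/78125 rad
Superposition: θ = Σ θ_i = -71289/3125000 rad ≈ -0.022812 rad

θ(12/5) = -71289/3125000 rad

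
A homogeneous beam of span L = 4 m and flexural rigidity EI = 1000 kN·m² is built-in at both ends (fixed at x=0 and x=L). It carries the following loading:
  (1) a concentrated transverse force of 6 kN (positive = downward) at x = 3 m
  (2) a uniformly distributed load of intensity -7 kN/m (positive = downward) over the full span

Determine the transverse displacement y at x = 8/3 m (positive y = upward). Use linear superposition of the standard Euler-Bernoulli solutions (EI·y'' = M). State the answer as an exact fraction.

Load 1 — point force P=6 kN at a=3 m (b=L-a=1):
  y_1 = -Pb²x²(3aL-(3a+b)x)/(6L³EI)  [x≤a] = -6·1²·(8/3)²·(3·3·4-(3·3+1)·(8/3))/(6·4³·1000) = -7/6750 m
Load 2 — uniform load w=-7 kN/m over full span:
  y_2 = -wx²(L-x)²/(24EI) = -(-7)·(8/3)²·(4-(8/3))²/(24·1000) = 112/30375 m
Superposition: y = Σ y_i = 161/60750 m ≈ 0.002650 m

y(8/3) = 161/60750 m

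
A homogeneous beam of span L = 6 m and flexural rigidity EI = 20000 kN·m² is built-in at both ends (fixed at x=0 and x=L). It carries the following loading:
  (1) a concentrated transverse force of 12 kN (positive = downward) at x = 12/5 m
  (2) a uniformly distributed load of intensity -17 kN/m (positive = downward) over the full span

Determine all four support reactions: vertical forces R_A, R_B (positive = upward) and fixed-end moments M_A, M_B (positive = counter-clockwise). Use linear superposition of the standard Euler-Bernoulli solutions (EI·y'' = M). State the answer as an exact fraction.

Load 1 — point force P=12 kN at a=12/5 m (b=L-a=18/5):
  R_A = Pb²(3a+b)/L³ = 12·(18/5)²·(3·(12/5)+(18/5))/6³ = 972/125 kN
  M_A = Pab²/L² = 12·(12/5)·(18/5)²/6² = 1296/125 kN·m
  R_B = Pa²(a+3b)/L³ = 12·(12/5)²·((12/5)+3·(18/5))/6³ = 528/125 kN
  M_B = -Pa²b/L² = -12·(12/5)²·(18/5)/6² = -864/125 kN·m
Load 2 — uniform load w=-17 kN/m over full span:
  R_A = wL/2 = (-17)·6/2 = -51 kN
  M_A = wL²/12 = (-17)·6²/12 = -51 kN·m
  R_B = wL/2 = (-17)·6/2 = -51 kN
  M_B = -wL²/12 = -(-17)·6²/12 = 51 kN·m
Superposition: R_A = -5403/125 kN, M_A = -5079/125 kN·m, R_B = -5847/125 kN, M_B = 5511/125 kN·m

R_A = -5403/125 kN, M_A = -5079/125 kN·m, R_B = -5847/125 kN, M_B = 5511/125 kN·m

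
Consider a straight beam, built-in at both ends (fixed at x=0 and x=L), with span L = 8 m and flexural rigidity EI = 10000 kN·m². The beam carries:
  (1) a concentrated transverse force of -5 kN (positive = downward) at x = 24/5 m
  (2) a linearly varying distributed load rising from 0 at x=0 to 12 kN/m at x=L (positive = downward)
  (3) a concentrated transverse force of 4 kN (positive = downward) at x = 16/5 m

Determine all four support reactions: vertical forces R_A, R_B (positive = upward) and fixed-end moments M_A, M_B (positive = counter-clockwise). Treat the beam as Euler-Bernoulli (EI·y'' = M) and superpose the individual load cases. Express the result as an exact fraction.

R_A = 1904/125 kN, M_A = 3296/125 kN·m, R_B = 3971/125 kN, M_B = -4464/125 kN·m

Load 1 — point force P=-5 kN at a=24/5 m (b=L-a=16/5):
  R_A = Pb²(3a+b)/L³ = (-5)·(16/5)²·(3·(24/5)+(16/5))/8³ = -44/25 kN
  M_A = Pab²/L² = (-5)·(24/5)·(16/5)²/8² = -96/25 kN·m
  R_B = Pa²(a+3b)/L³ = (-5)·(24/5)²·((24/5)+3·(16/5))/8³ = -81/25 kN
  M_B = -Pa²b/L² = -(-5)·(24/5)²·(16/5)/8² = 144/25 kN·m
Load 2 — triangular load w₀=12 kN/m (0→w₀ over full span):
  R_A = 3w₀L/20 = 3·12·8/20 = 72/5 kN
  M_A = w₀L²/30 = 12·8²/30 = 128/5 kN·m
  R_B = 7w₀L/20 = 7·12·8/20 = 168/5 kN
  M_B = -w₀L²/20 = -12·8²/20 = -192/5 kN·m
Load 3 — point force P=4 kN at a=16/5 m (b=L-a=24/5):
  R_A = Pb²(3a+b)/L³ = 4·(24/5)²·(3·(16/5)+(24/5))/8³ = 324/125 kN
  M_A = Pab²/L² = 4·(16/5)·(24/5)²/8² = 576/125 kN·m
  R_B = Pa²(a+3b)/L³ = 4·(16/5)²·((16/5)+3·(24/5))/8³ = 176/125 kN
  M_B = -Pa²b/L² = -4·(16/5)²·(24/5)/8² = -384/125 kN·m
Superposition: R_A = 1904/125 kN, M_A = 3296/125 kN·m, R_B = 3971/125 kN, M_B = -4464/125 kN·m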